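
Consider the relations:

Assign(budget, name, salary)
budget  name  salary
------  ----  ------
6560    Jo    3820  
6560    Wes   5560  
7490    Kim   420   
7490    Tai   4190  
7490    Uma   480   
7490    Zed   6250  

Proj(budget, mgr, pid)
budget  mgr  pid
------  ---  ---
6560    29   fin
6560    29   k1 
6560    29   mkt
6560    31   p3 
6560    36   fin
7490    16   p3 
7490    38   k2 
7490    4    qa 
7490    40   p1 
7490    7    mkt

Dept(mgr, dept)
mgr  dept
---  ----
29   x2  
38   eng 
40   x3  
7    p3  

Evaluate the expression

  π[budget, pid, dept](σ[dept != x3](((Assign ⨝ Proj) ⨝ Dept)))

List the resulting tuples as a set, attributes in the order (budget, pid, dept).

Natural join on budget: {(6560, Jo, 3820, 29, fin), (6560, Jo, 3820, 29, k1), (6560, Jo, 3820, 29, mkt), (6560, Jo, 3820, 31, p3), (6560, Jo, 3820, 36, fin), (6560, Wes, 5560, 29, fin), (6560, Wes, 5560, 29, k1), (6560, Wes, 5560, 29, mkt), (6560, Wes, 5560, 31, p3), (6560, Wes, 5560, 36, fin), (7490, Kim, 420, 16, p3), (7490, Kim, 420, 38, k2), (7490, Kim, 420, 4, qa), (7490, Kim, 420, 40, p1), (7490, Kim, 420, 7, mkt), (7490, Tai, 4190, 16, p3), (7490, Tai, 4190, 38, k2), (7490, Tai, 4190, 4, qa), (7490, Tai, 4190, 40, p1), (7490, Tai, 4190, 7, mkt), (7490, Uma, 480, 16, p3), (7490, Uma, 480, 38, k2), (7490, Uma, 480, 4, qa), (7490, Uma, 480, 40, p1), (7490, Uma, 480, 7, mkt), (7490, Zed, 6250, 16, p3), (7490, Zed, 6250, 38, k2), (7490, Zed, 6250, 4, qa), (7490, Zed, 6250, 40, p1), (7490, Zed, 6250, 7, mkt)}
Natural join on mgr: {(6560, Jo, 3820, 29, fin, x2), (6560, Jo, 3820, 29, k1, x2), (6560, Jo, 3820, 29, mkt, x2), (6560, Wes, 5560, 29, fin, x2), (6560, Wes, 5560, 29, k1, x2), (6560, Wes, 5560, 29, mkt, x2), (7490, Kim, 420, 38, k2, eng), (7490, Kim, 420, 40, p1, x3), (7490, Kim, 420, 7, mkt, p3), (7490, Tai, 4190, 38, k2, eng), (7490, Tai, 4190, 40, p1, x3), (7490, Tai, 4190, 7, mkt, p3), (7490, Uma, 480, 38, k2, eng), (7490, Uma, 480, 40, p1, x3), (7490, Uma, 480, 7, mkt, p3), (7490, Zed, 6250, 38, k2, eng), (7490, Zed, 6250, 40, p1, x3), (7490, Zed, 6250, 7, mkt, p3)}
Selection dept != x3: {(6560, Jo, 3820, 29, fin, x2), (6560, Jo, 3820, 29, k1, x2), (6560, Jo, 3820, 29, mkt, x2), (6560, Wes, 5560, 29, fin, x2), (6560, Wes, 5560, 29, k1, x2), (6560, Wes, 5560, 29, mkt, x2), (7490, Kim, 420, 38, k2, eng), (7490, Kim, 420, 7, mkt, p3), (7490, Tai, 4190, 38, k2, eng), (7490, Tai, 4190, 7, mkt, p3), (7490, Uma, 480, 38, k2, eng), (7490, Uma, 480, 7, mkt, p3), (7490, Zed, 6250, 38, k2, eng), (7490, Zed, 6250, 7, mkt, p3)}
π[budget, pid, dept]: project onto (budget, pid, dept) (9 duplicate(s) eliminated) → {(6560, fin, x2), (6560, k1, x2), (6560, mkt, x2), (7490, k2, eng), (7490, mkt, p3)}

{(6560, fin, x2), (6560, k1, x2), (6560, mkt, x2), (7490, k2, eng), (7490, mkt, p3)}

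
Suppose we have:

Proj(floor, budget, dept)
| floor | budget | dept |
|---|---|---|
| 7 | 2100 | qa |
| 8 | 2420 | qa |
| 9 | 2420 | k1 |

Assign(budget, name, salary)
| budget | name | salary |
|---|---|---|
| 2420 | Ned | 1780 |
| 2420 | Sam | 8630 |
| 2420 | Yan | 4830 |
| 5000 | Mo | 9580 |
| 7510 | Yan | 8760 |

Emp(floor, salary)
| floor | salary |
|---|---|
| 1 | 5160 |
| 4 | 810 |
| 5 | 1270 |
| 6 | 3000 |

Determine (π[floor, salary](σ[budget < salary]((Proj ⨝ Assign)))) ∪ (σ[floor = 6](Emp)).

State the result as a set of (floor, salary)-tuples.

{(6, 3000), (8, 4830), (8, 8630), (9, 4830), (9, 8630)}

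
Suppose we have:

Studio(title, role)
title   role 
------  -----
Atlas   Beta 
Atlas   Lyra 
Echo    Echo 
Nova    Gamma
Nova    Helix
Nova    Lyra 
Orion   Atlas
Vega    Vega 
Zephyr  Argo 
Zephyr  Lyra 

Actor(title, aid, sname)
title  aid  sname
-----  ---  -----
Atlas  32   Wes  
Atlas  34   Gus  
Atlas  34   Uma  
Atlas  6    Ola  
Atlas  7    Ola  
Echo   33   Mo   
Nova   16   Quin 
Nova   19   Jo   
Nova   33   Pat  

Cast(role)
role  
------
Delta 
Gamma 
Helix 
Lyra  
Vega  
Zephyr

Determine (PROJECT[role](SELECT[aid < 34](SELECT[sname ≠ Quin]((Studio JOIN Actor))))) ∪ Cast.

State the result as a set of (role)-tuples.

Joining Studio and Actor on title yields {(Atlas, Beta, 32, Wes), (Atlas, Beta, 34, Gus), (Atlas, Beta, 34, Uma), (Atlas, Beta, 6, Ola), (Atlas, Beta, 7, Ola), (Atlas, Lyra, 32, Wes), (Atlas, Lyra, 34, Gus), (Atlas, Lyra, 34, Uma), (Atlas, Lyra, 6, Ola), (Atlas, Lyra, 7, Ola), (Echo, Echo, 33, Mo), (Nova, Gamma, 16, Quin), (Nova, Gamma, 19, Jo), (Nova, Gamma, 33, Pat), (Nova, Helix, 16, Quin), (Nova, Helix, 19, Jo), (Nova, Helix, 33, Pat), (Nova, Lyra, 16, Quin), (Nova, Lyra, 19, Jo), (Nova, Lyra, 33, Pat)}.
σ[sname ≠ Quin]: keep tuples satisfying sname ≠ Quin → {(Atlas, Beta, 32, Wes), (Atlas, Beta, 34, Gus), (Atlas, Beta, 34, Uma), (Atlas, Beta, 6, Ola), (Atlas, Beta, 7, Ola), (Atlas, Lyra, 32, Wes), (Atlas, Lyra, 34, Gus), (Atlas, Lyra, 34, Uma), (Atlas, Lyra, 6, Ola), (Atlas, Lyra, 7, Ola), (Echo, Echo, 33, Mo), (Nova, Gamma, 19, Jo), (Nova, Gamma, 33, Pat), (Nova, Helix, 19, Jo), (Nova, Helix, 33, Pat), (Nova, Lyra, 19, Jo), (Nova, Lyra, 33, Pat)}
σ[aid < 34]: keep tuples satisfying aid < 34 → {(Atlas, Beta, 32, Wes), (Atlas, Beta, 6, Ola), (Atlas, Beta, 7, Ola), (Atlas, Lyra, 32, Wes), (Atlas, Lyra, 6, Ola), (Atlas, Lyra, 7, Ola), (Echo, Echo, 33, Mo), (Nova, Gamma, 19, Jo), (Nova, Gamma, 33, Pat), (Nova, Helix, 19, Jo), (Nova, Helix, 33, Pat), (Nova, Lyra, 19, Jo), (Nova, Lyra, 33, Pat)}
π[role]: project onto (role) (8 duplicate(s) eliminated) → {Beta, Echo, Gamma, Helix, Lyra}
Taking the union: {Beta, Delta, Echo, Gamma, Helix, Lyra, Vega, Zephyr}

{Beta, Delta, Echo, Gamma, Helix, Lyra, Vega, Zephyr}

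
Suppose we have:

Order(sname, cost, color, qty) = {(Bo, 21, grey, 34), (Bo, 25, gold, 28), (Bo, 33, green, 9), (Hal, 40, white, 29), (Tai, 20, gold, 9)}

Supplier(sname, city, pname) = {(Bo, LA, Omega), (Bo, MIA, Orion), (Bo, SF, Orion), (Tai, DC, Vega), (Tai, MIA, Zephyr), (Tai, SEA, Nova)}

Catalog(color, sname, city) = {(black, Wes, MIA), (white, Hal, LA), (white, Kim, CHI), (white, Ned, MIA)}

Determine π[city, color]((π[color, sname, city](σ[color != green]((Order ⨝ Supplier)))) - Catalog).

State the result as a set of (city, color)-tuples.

Joining Order and Supplier on sname yields {(Bo, 21, grey, 34, LA, Omega), (Bo, 21, grey, 34, MIA, Orion), (Bo, 21, grey, 34, SF, Orion), (Bo, 25, gold, 28, LA, Omega), (Bo, 25, gold, 28, MIA, Orion), (Bo, 25, gold, 28, SF, Orion), (Bo, 33, green, 9, LA, Omega), (Bo, 33, green, 9, MIA, Orion), (Bo, 33, green, 9, SF, Orion), (Tai, 20, gold, 9, DC, Vega), (Tai, 20, gold, 9, MIA, Zephyr), (Tai, 20, gold, 9, SEA, Nova)}.
Filtering on color != green leaves {(Bo, 21, grey, 34, LA, Omega), (Bo, 21, grey, 34, MIA, Orion), (Bo, 21, grey, 34, SF, Orion), (Bo, 25, gold, 28, LA, Omega), (Bo, 25, gold, 28, MIA, Orion), (Bo, 25, gold, 28, SF, Orion), (Tai, 20, gold, 9, DC, Vega), (Tai, 20, gold, 9, MIA, Zephyr), (Tai, 20, gold, 9, SEA, Nova)}.
Keep only column(s) color, sname, city: {(gold, Bo, LA), (gold, Bo, MIA), (gold, Bo, SF), (gold, Tai, DC), (gold, Tai, MIA), (gold, Tai, SEA), (grey, Bo, LA), (grey, Bo, MIA), (grey, Bo, SF)}
Taking the difference: {(gold, Bo, LA), (gold, Bo, MIA), (gold, Bo, SF), (gold, Tai, DC), (gold, Tai, MIA), (gold, Tai, SEA), (grey, Bo, LA), (grey, Bo, MIA), (grey, Bo, SF)}
Keep only column(s) city, color (1 duplicate(s) eliminated): {(DC, gold), (LA, gold), (LA, grey), (MIA, gold), (MIA, grey), (SEA, gold), (SF, gold), (SF, grey)}

{(DC, gold), (LA, gold), (LA, grey), (MIA, gold), (MIA, grey), (SEA, gold), (SF, gold), (SF, grey)}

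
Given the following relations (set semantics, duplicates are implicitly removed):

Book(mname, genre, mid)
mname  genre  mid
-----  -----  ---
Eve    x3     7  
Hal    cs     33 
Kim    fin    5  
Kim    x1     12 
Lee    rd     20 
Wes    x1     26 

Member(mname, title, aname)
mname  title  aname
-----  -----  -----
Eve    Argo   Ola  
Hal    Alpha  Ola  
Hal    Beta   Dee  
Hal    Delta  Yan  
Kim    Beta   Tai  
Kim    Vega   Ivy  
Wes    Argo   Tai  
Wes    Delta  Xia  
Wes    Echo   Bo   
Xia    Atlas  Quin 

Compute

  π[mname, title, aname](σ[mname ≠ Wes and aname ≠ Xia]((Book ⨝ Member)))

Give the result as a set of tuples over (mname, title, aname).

{(Eve, Argo, Ola), (Hal, Alpha, Ola), (Hal, Beta, Dee), (Hal, Delta, Yan), (Kim, Beta, Tai), (Kim, Vega, Ivy)}

Book ⋈ Member (natural join on mname): {(Eve, x3, 7, Argo, Ola), (Hal, cs, 33, Alpha, Ola), (Hal, cs, 33, Beta, Dee), (Hal, cs, 33, Delta, Yan), (Kim, fin, 5, Beta, Tai), (Kim, fin, 5, Vega, Ivy), (Kim, x1, 12, Beta, Tai), (Kim, x1, 12, Vega, Ivy), (Wes, x1, 26, Argo, Tai), (Wes, x1, 26, Delta, Xia), (Wes, x1, 26, Echo, Bo)}
Filtering on mname ≠ Wes and aname ≠ Xia leaves {(Eve, x3, 7, Argo, Ola), (Hal, cs, 33, Alpha, Ola), (Hal, cs, 33, Beta, Dee), (Hal, cs, 33, Delta, Yan), (Kim, fin, 5, Beta, Tai), (Kim, fin, 5, Vega, Ivy), (Kim, x1, 12, Beta, Tai), (Kim, x1, 12, Vega, Ivy)}.
π_{mname, title, aname} gives {(Eve, Argo, Ola), (Hal, Alpha, Ola), (Hal, Beta, Dee), (Hal, Delta, Yan), (Kim, Beta, Tai), (Kim, Vega, Ivy)} (2 duplicate(s) eliminated).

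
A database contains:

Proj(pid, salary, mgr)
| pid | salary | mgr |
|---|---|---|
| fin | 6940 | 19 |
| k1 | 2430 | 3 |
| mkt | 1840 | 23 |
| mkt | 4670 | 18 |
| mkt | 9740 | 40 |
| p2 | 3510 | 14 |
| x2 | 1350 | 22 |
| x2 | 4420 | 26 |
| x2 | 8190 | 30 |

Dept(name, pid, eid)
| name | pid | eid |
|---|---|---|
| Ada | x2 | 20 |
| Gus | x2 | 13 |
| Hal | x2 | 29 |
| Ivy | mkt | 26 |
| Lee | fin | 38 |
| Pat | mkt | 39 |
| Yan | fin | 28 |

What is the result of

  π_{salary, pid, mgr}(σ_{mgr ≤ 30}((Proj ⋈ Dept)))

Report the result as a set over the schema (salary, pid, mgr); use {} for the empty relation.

Proj ⋈ Dept (natural join on pid): {(fin, 6940, 19, Lee, 38), (fin, 6940, 19, Yan, 28), (mkt, 1840, 23, Ivy, 26), (mkt, 1840, 23, Pat, 39), (mkt, 4670, 18, Ivy, 26), (mkt, 4670, 18, Pat, 39), (mkt, 9740, 40, Ivy, 26), (mkt, 9740, 40, Pat, 39), (x2, 1350, 22, Ada, 20), (x2, 1350, 22, Gus, 13), (x2, 1350, 22, Hal, 29), (x2, 4420, 26, Ada, 20), (x2, 4420, 26, Gus, 13), (x2, 4420, 26, Hal, 29), (x2, 8190, 30, Ada, 20), (x2, 8190, 30, Gus, 13), (x2, 8190, 30, Hal, 29)}
σ[mgr ≤ 30]: keep tuples satisfying mgr ≤ 30 → {(fin, 6940, 19, Lee, 38), (fin, 6940, 19, Yan, 28), (mkt, 1840, 23, Ivy, 26), (mkt, 1840, 23, Pat, 39), (mkt, 4670, 18, Ivy, 26), (mkt, 4670, 18, Pat, 39), (x2, 1350, 22, Ada, 20), (x2, 1350, 22, Gus, 13), (x2, 1350, 22, Hal, 29), (x2, 4420, 26, Ada, 20), (x2, 4420, 26, Gus, 13), (x2, 4420, 26, Hal, 29), (x2, 8190, 30, Ada, 20), (x2, 8190, 30, Gus, 13), (x2, 8190, 30, Hal, 29)}
Projecting to salary, pid, mgr (9 duplicate(s) eliminated): {(1350, x2, 22), (1840, mkt, 23), (4420, x2, 26), (4670, mkt, 18), (6940, fin, 19), (8190, x2, 30)}

{(1350, x2, 22), (1840, mkt, 23), (4420, x2, 26), (4670, mkt, 18), (6940, fin, 19), (8190, x2, 30)}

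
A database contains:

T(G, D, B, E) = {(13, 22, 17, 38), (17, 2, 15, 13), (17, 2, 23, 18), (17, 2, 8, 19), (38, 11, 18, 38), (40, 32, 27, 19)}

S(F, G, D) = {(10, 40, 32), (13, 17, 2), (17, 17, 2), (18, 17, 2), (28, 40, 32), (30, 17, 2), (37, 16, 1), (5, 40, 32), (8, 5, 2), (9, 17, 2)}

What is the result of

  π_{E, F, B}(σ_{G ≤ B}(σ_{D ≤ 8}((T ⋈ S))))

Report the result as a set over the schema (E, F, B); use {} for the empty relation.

Joining T and S on G, D yields {(17, 2, 15, 13, 13), (17, 2, 15, 13, 17), (17, 2, 15, 13, 18), (17, 2, 15, 13, 30), (17, 2, 15, 13, 9), (17, 2, 23, 18, 13), (17, 2, 23, 18, 17), (17, 2, 23, 18, 18), (17, 2, 23, 18, 30), (17, 2, 23, 18, 9), (17, 2, 8, 19, 13), (17, 2, 8, 19, 17), (17, 2, 8, 19, 18), (17, 2, 8, 19, 30), (17, 2, 8, 19, 9), (40, 32, 27, 19, 10), (40, 32, 27, 19, 28), (40, 32, 27, 19, 5)}.
Selection D ≤ 8: {(17, 2, 15, 13, 13), (17, 2, 15, 13, 17), (17, 2, 15, 13, 18), (17, 2, 15, 13, 30), (17, 2, 15, 13, 9), (17, 2, 23, 18, 13), (17, 2, 23, 18, 17), (17, 2, 23, 18, 18), (17, 2, 23, 18, 30), (17, 2, 23, 18, 9), (17, 2, 8, 19, 13), (17, 2, 8, 19, 17), (17, 2, 8, 19, 18), (17, 2, 8, 19, 30), (17, 2, 8, 19, 9)}
Selection G ≤ B: {(17, 2, 23, 18, 13), (17, 2, 23, 18, 17), (17, 2, 23, 18, 18), (17, 2, 23, 18, 30), (17, 2, 23, 18, 9)}
Keep only column(s) E, F, B: {(18, 13, 23), (18, 17, 23), (18, 18, 23), (18, 30, 23), (18, 9, 23)}

{(18, 13, 23), (18, 17, 23), (18, 18, 23), (18, 30, 23), (18, 9, 23)}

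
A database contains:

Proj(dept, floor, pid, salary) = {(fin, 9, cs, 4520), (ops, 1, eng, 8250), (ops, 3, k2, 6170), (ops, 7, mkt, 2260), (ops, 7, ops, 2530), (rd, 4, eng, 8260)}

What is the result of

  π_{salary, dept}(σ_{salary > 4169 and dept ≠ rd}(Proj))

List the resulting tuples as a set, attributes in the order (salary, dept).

{(4520, fin), (6170, ops), (8250, ops)}

Selection salary > 4169 and dept ≠ rd: {(fin, 9, cs, 4520), (ops, 1, eng, 8250), (ops, 3, k2, 6170)}
π_{salary, dept} gives {(4520, fin), (6170, ops), (8250, ops)}.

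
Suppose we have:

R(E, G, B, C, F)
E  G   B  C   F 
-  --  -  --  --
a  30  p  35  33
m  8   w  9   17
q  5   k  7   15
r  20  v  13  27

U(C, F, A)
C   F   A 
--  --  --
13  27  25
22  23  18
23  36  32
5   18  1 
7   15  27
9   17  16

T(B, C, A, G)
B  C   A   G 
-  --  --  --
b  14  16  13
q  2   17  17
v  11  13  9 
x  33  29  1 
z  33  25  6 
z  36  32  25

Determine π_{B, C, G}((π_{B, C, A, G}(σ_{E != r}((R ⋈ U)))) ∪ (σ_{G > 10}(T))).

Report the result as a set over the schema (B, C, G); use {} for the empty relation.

{(b, 14, 13), (k, 7, 5), (q, 2, 17), (w, 9, 8), (z, 36, 25)}

Natural join on C, F: {(m, 8, w, 9, 17, 16), (q, 5, k, 7, 15, 27), (r, 20, v, 13, 27, 25)}
Filtering on E != r leaves {(m, 8, w, 9, 17, 16), (q, 5, k, 7, 15, 27)}.
Keep only column(s) B, C, A, G: {(k, 7, 27, 5), (w, 9, 16, 8)}
Filtering on G > 10 leaves {(b, 14, 16, 13), (q, 2, 17, 17), (z, 36, 32, 25)}.
Set union of the two operands is {(b, 14, 16, 13), (k, 7, 27, 5), (q, 2, 17, 17), (w, 9, 16, 8), (z, 36, 32, 25)}.
Keep only column(s) B, C, G: {(b, 14, 13), (k, 7, 5), (q, 2, 17), (w, 9, 8), (z, 36, 25)}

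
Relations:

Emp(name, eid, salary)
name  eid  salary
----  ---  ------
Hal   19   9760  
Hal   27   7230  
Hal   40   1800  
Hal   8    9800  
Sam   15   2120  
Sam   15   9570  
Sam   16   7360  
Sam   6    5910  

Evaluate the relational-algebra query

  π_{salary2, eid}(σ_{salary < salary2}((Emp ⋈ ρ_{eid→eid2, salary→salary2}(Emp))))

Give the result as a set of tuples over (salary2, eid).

{(5910, 15), (7230, 40), (7360, 15), (7360, 6), (9570, 15), (9570, 16), (9570, 6), (9760, 27), (9760, 40), (9800, 19), (9800, 27), (9800, 40)}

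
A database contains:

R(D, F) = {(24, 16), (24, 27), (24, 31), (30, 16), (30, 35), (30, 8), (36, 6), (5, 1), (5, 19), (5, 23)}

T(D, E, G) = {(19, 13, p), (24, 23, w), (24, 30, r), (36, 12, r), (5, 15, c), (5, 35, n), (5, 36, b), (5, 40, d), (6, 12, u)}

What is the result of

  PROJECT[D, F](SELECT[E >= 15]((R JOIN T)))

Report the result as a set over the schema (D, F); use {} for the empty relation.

{(24, 16), (24, 27), (24, 31), (5, 1), (5, 19), (5, 23)}

Natural join on D: {(24, 16, 23, w), (24, 16, 30, r), (24, 27, 23, w), (24, 27, 30, r), (24, 31, 23, w), (24, 31, 30, r), (36, 6, 12, r), (5, 1, 15, c), (5, 1, 35, n), (5, 1, 36, b), (5, 1, 40, d), (5, 19, 15, c), (5, 19, 35, n), (5, 19, 36, b), (5, 19, 40, d), (5, 23, 15, c), (5, 23, 35, n), (5, 23, 36, b), (5, 23, 40, d)}
Selection E >= 15: {(24, 16, 23, w), (24, 16, 30, r), (24, 27, 23, w), (24, 27, 30, r), (24, 31, 23, w), (24, 31, 30, r), (5, 1, 15, c), (5, 1, 35, n), (5, 1, 36, b), (5, 1, 40, d), (5, 19, 15, c), (5, 19, 35, n), (5, 19, 36, b), (5, 19, 40, d), (5, 23, 15, c), (5, 23, 35, n), (5, 23, 36, b), (5, 23, 40, d)}
π[D, F]: project onto (D, F) (12 duplicate(s) eliminated) → {(24, 16), (24, 27), (24, 31), (5, 1), (5, 19), (5, 23)}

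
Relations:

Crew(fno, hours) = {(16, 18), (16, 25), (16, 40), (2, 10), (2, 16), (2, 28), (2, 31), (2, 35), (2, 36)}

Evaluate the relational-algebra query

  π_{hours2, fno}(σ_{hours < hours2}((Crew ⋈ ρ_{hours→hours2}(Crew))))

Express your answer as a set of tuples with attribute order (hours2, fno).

{(16, 2), (25, 16), (28, 2), (31, 2), (35, 2), (36, 2), (40, 16)}

ρ[hours→hours2]: schema becomes (fno, hours2); tuples unchanged.
Crew ⋈ ρ_{hours→hours2}(Crew) (natural join on fno): {(16, 18, 18), (16, 18, 25), (16, 18, 40), (16, 25, 18), (16, 25, 25), (16, 25, 40), (16, 40, 18), (16, 40, 25), (16, 40, 40), (2, 10, 10), (2, 10, 16), (2, 10, 28), (2, 10, 31), (2, 10, 35), (2, 10, 36), (2, 16, 10), (2, 16, 16), (2, 16, 28), (2, 16, 31), (2, 16, 35), (2, 16, 36), (2, 28, 10), (2, 28, 16), (2, 28, 28), (2, 28, 31), (2, 28, 35), (2, 28, 36), (2, 31, 10), (2, 31, 16), (2, 31, 28), (2, 31, 31), (2, 31, 35), (2, 31, 36), (2, 35, 10), (2, 35, 16), (2, 35, 28), (2, 35, 31), (2, 35, 35), (2, 35, 36), (2, 36, 10), (2, 36, 16), (2, 36, 28), (2, 36, 31), (2, 36, 35), (2, 36, 36)}
Filtering on hours < hours2 leaves {(16, 18, 25), (16, 18, 40), (16, 25, 40), (2, 10, 16), (2, 10, 28), (2, 10, 31), (2, 10, 35), (2, 10, 36), (2, 16, 28), (2, 16, 31), (2, 16, 35), (2, 16, 36), (2, 28, 31), (2, 28, 35), (2, 28, 36), (2, 31, 35), (2, 31, 36), (2, 35, 36)}.
Keep only column(s) hours2, fno (11 duplicate(s) eliminated): {(16, 2), (25, 16), (28, 2), (31, 2), (35, 2), (36, 2), (40, 16)}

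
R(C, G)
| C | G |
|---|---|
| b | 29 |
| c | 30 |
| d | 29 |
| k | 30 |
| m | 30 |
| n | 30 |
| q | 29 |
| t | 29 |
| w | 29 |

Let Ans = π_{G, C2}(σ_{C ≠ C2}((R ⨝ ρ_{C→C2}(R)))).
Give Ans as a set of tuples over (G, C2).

ρ[C→C2]: schema becomes (C2, G); tuples unchanged.
Natural join on G: {(b, 29, b), (b, 29, d), (b, 29, q), (b, 29, t), (b, 29, w), (c, 30, c), (c, 30, k), (c, 30, m), (c, 30, n), (d, 29, b), (d, 29, d), (d, 29, q), (d, 29, t), (d, 29, w), (k, 30, c), (k, 30, k), (k, 30, m), (k, 30, n), (m, 30, c), (m, 30, k), (m, 30, m), (m, 30, n), (n, 30, c), (n, 30, k), (n, 30, m), (n, 30, n), (q, 29, b), (q, 29, d), (q, 29, q), (q, 29, t), (q, 29, w), (t, 29, b), (t, 29, d), (t, 29, q), (t, 29, t), (t, 29, w), (w, 29, b), (w, 29, d), (w, 29, q), (w, 29, t), (w, 29, w)}
σ[C ≠ C2]: keep tuples satisfying C ≠ C2 → {(b, 29, d), (b, 29, q), (b, 29, t), (b, 29, w), (c, 30, k), (c, 30, m), (c, 30, n), (d, 29, b), (d, 29, q), (d, 29, t), (d, 29, w), (k, 30, c), (k, 30, m), (k, 30, n), (m, 30, c), (m, 30, k), (m, 30, n), (n, 30, c), (n, 30, k), (n, 30, m), (q, 29, b), (q, 29, d), (q, 29, t), (q, 29, w), (t, 29, b), (t, 29, d), (t, 29, q), (t, 29, w), (w, 29, b), (w, 29, d), (w, 29, q), (w, 29, t)}
π[G, C2]: project onto (G, C2) (23 duplicate(s) eliminated) → {(29, b), (29, d), (29, q), (29, t), (29, w), (30, c), (30, k), (30, m), (30, n)}

{(29, b), (29, d), (29, q), (29, t), (29, w), (30, c), (30, k), (30, m), (30, n)}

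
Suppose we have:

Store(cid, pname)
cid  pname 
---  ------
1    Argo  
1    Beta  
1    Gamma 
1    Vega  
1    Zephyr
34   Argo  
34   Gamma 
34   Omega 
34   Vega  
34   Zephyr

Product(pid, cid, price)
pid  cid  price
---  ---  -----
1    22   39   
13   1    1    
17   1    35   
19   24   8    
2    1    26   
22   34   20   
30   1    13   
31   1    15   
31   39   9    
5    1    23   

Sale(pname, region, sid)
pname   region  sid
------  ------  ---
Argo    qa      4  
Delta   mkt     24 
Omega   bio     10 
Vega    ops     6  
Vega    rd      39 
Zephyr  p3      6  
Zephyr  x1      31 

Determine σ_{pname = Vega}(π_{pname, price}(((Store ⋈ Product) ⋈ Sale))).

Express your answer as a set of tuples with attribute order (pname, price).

{(Vega, 1), (Vega, 13), (Vega, 15), (Vega, 20), (Vega, 23), (Vega, 26), (Vega, 35)}

Joining Store and Product on cid yields {(1, Argo, 13, 1), (1, Argo, 17, 35), (1, Argo, 2, 26), (1, Argo, 30, 13), (1, Argo, 31, 15), (1, Argo, 5, 23), (1, Beta, 13, 1), (1, Beta, 17, 35), (1, Beta, 2, 26), (1, Beta, 30, 13), (1, Beta, 31, 15), (1, Beta, 5, 23), (1, Gamma, 13, 1), (1, Gamma, 17, 35), (1, Gamma, 2, 26), (1, Gamma, 30, 13), (1, Gamma, 31, 15), (1, Gamma, 5, 23), (1, Vega, 13, 1), (1, Vega, 17, 35), (1, Vega, 2, 26), (1, Vega, 30, 13), (1, Vega, 31, 15), (1, Vega, 5, 23), (1, Zephyr, 13, 1), (1, Zephyr, 17, 35), (1, Zephyr, 2, 26), (1, Zephyr, 30, 13), (1, Zephyr, 31, 15), (1, Zephyr, 5, 23), (34, Argo, 22, 20), (34, Gamma, 22, 20), (34, Omega, 22, 20), (34, Vega, 22, 20), (34, Zephyr, 22, 20)}.
Joining (Store ⋈ Product) and Sale on pname yields {(1, Argo, 13, 1, qa, 4), (1, Argo, 17, 35, qa, 4), (1, Argo, 2, 26, qa, 4), (1, Argo, 30, 13, qa, 4), (1, Argo, 31, 15, qa, 4), (1, Argo, 5, 23, qa, 4), (1, Vega, 13, 1, ops, 6), (1, Vega, 13, 1, rd, 39), (1, Vega, 17, 35, ops, 6), (1, Vega, 17, 35, rd, 39), (1, Vega, 2, 26, ops, 6), (1, Vega, 2, 26, rd, 39), (1, Vega, 30, 13, ops, 6), (1, Vega, 30, 13, rd, 39), (1, Vega, 31, 15, ops, 6), (1, Vega, 31, 15, rd, 39), (1, Vega, 5, 23, ops, 6), (1, Vega, 5, 23, rd, 39), (1, Zephyr, 13, 1, p3, 6), (1, Zephyr, 13, 1, x1, 31), (1, Zephyr, 17, 35, p3, 6), (1, Zephyr, 17, 35, x1, 31), (1, Zephyr, 2, 26, p3, 6), (1, Zephyr, 2, 26, x1, 31), (1, Zephyr, 30, 13, p3, 6), (1, Zephyr, 30, 13, x1, 31), (1, Zephyr, 31, 15, p3, 6), (1, Zephyr, 31, 15, x1, 31), (1, Zephyr, 5, 23, p3, 6), (1, Zephyr, 5, 23, x1, 31), (34, Argo, 22, 20, qa, 4), (34, Omega, 22, 20, bio, 10), (34, Vega, 22, 20, ops, 6), (34, Vega, 22, 20, rd, 39), (34, Zephyr, 22, 20, p3, 6), (34, Zephyr, 22, 20, x1, 31)}.
π_{pname, price} gives {(Argo, 1), (Argo, 13), (Argo, 15), (Argo, 20), (Argo, 23), (Argo, 26), (Argo, 35), (Omega, 20), (Vega, 1), (Vega, 13), (Vega, 15), (Vega, 20), (Vega, 23), (Vega, 26), (Vega, 35), (Zephyr, 1), (Zephyr, 13), (Zephyr, 15), (Zephyr, 20), (Zephyr, 23), (Zephyr, 26), (Zephyr, 35)} (14 duplicate(s) eliminated).
Apply σ_{pname = Vega}; surviving tuples: {(Vega, 1), (Vega, 13), (Vega, 15), (Vega, 20), (Vega, 23), (Vega, 26), (Vega, 35)}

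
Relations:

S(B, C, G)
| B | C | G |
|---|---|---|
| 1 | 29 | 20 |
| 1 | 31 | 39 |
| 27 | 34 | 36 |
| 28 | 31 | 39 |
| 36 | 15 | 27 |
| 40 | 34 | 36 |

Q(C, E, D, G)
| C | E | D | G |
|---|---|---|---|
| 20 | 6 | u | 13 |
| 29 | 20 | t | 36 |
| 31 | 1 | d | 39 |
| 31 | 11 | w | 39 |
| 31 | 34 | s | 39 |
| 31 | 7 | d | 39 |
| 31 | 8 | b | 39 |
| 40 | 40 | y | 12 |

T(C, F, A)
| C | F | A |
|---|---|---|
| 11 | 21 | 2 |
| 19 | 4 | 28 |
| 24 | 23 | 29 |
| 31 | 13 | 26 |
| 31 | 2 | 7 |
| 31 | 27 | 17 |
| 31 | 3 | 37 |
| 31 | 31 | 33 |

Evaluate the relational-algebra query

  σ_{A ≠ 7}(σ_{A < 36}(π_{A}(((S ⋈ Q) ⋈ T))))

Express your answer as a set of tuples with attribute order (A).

{17, 26, 33}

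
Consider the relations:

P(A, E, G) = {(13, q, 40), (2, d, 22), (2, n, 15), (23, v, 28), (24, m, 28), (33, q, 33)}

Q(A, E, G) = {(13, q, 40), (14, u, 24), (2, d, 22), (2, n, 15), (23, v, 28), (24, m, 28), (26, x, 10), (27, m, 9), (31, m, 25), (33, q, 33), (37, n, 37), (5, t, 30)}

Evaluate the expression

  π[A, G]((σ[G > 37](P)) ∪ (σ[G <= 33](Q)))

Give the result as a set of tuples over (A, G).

{(13, 40), (14, 24), (2, 15), (2, 22), (23, 28), (24, 28), (26, 10), (27, 9), (31, 25), (33, 33), (5, 30)}

Selection G > 37: {(13, q, 40)}
Selection G <= 33: {(14, u, 24), (2, d, 22), (2, n, 15), (23, v, 28), (24, m, 28), (26, x, 10), (27, m, 9), (31, m, 25), (33, q, 33), (5, t, 30)}
Taking the union: {(13, q, 40), (14, u, 24), (2, d, 22), (2, n, 15), (23, v, 28), (24, m, 28), (26, x, 10), (27, m, 9), (31, m, 25), (33, q, 33), (5, t, 30)}
π[A, G]: project onto (A, G) → {(13, 40), (14, 24), (2, 15), (2, 22), (23, 28), (24, 28), (26, 10), (27, 9), (31, 25), (33, 33), (5, 30)}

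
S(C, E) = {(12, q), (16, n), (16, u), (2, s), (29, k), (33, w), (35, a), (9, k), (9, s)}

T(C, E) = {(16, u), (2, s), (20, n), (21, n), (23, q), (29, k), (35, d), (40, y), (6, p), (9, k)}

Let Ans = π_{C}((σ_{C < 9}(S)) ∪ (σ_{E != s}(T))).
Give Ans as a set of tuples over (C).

{16, 2, 20, 21, 23, 29, 35, 40, 6, 9}

Apply σ_{C < 9}; surviving tuples: {(2, s)}
Apply σ_{E != s}; surviving tuples: {(16, u), (20, n), (21, n), (23, q), (29, k), (35, d), (40, y), (6, p), (9, k)}
Taking the union: {(16, u), (2, s), (20, n), (21, n), (23, q), (29, k), (35, d), (40, y), (6, p), (9, k)}
π[C]: project onto (C) → {16, 2, 20, 21, 23, 29, 35, 40, 6, 9}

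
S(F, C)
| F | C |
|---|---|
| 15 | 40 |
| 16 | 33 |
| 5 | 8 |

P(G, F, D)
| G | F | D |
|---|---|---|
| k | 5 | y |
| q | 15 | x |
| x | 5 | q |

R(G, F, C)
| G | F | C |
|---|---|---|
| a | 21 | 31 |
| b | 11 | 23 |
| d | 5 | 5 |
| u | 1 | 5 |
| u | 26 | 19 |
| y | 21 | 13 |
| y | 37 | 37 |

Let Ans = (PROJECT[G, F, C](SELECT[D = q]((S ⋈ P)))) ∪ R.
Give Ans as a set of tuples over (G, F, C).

{(a, 21, 31), (b, 11, 23), (d, 5, 5), (u, 1, 5), (u, 26, 19), (x, 5, 8), (y, 21, 13), (y, 37, 37)}

S ⋈ P (natural join on F): {(15, 40, q, x), (5, 8, k, y), (5, 8, x, q)}
σ[D = q]: keep tuples satisfying D = q → {(5, 8, x, q)}
Projecting to G, F, C: {(x, 5, 8)}
Taking the union: {(a, 21, 31), (b, 11, 23), (d, 5, 5), (u, 1, 5), (u, 26, 19), (x, 5, 8), (y, 21, 13), (y, 37, 37)}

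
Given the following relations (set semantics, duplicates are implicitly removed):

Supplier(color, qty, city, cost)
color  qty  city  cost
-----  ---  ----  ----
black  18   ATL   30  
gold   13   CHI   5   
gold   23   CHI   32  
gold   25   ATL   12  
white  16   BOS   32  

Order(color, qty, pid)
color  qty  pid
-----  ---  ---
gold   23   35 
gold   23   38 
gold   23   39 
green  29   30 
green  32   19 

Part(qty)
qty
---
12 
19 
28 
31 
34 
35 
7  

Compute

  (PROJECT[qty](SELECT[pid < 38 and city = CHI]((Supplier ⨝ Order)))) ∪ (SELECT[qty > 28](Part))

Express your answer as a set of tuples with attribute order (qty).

Joining Supplier and Order on color, qty yields {(gold, 23, CHI, 32, 35), (gold, 23, CHI, 32, 38), (gold, 23, CHI, 32, 39)}.
Filtering on pid < 38 and city = CHI leaves {(gold, 23, CHI, 32, 35)}.
π_{qty} gives {23}.
Filtering on qty > 28 leaves {31, 34, 35}.
Set union of the two operands is {23, 31, 34, 35}.

{23, 31, 34, 35}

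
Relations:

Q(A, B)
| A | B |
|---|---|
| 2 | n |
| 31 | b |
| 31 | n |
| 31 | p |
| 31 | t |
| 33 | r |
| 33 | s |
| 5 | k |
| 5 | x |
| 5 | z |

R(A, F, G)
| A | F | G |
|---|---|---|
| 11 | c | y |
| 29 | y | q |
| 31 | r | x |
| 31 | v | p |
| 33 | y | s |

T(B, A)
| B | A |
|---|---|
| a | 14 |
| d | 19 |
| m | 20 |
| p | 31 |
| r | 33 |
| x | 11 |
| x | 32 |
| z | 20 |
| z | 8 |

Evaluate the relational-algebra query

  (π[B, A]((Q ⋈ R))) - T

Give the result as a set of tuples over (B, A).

{(b, 31), (n, 31), (s, 33), (t, 31)}

Natural join on A: {(31, b, r, x), (31, b, v, p), (31, n, r, x), (31, n, v, p), (31, p, r, x), (31, p, v, p), (31, t, r, x), (31, t, v, p), (33, r, y, s), (33, s, y, s)}
Keep only column(s) B, A (4 duplicate(s) eliminated): {(b, 31), (n, 31), (p, 31), (r, 33), (s, 33), (t, 31)}
Difference: {(b, 31), (n, 31), (p, 31), (r, 33), (s, 33), (t, 31)} with {(a, 14), (d, 19), (m, 20), (p, 31), (r, 33), (x, 11), (x, 32), (z, 20), (z, 8)} → {(b, 31), (n, 31), (s, 33), (t, 31)}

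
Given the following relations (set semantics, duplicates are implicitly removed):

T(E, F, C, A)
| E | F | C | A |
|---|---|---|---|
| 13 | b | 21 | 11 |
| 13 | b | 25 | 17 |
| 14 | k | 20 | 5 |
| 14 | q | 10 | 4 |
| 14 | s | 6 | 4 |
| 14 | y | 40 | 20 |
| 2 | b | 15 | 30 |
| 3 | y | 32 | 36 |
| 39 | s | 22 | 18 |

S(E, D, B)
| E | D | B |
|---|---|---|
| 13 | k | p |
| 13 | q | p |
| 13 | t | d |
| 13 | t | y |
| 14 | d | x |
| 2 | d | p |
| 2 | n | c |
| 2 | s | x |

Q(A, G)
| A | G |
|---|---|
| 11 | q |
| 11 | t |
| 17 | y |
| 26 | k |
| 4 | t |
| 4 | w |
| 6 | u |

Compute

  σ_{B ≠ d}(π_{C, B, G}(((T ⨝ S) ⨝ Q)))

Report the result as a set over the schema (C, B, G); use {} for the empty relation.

Natural join on E: {(13, b, 21, 11, k, p), (13, b, 21, 11, q, p), (13, b, 21, 11, t, d), (13, b, 21, 11, t, y), (13, b, 25, 17, k, p), (13, b, 25, 17, q, p), (13, b, 25, 17, t, d), (13, b, 25, 17, t, y), (14, k, 20, 5, d, x), (14, q, 10, 4, d, x), (14, s, 6, 4, d, x), (14, y, 40, 20, d, x), (2, b, 15, 30, d, p), (2, b, 15, 30, n, c), (2, b, 15, 30, s, x)}
Natural join on A: {(13, b, 21, 11, k, p, q), (13, b, 21, 11, k, p, t), (13, b, 21, 11, q, p, q), (13, b, 21, 11, q, p, t), (13, b, 21, 11, t, d, q), (13, b, 21, 11, t, d, t), (13, b, 21, 11, t, y, q), (13, b, 21, 11, t, y, t), (13, b, 25, 17, k, p, y), (13, b, 25, 17, q, p, y), (13, b, 25, 17, t, d, y), (13, b, 25, 17, t, y, y), (14, q, 10, 4, d, x, t), (14, q, 10, 4, d, x, w), (14, s, 6, 4, d, x, t), (14, s, 6, 4, d, x, w)}
Projecting to C, B, G (3 duplicate(s) eliminated): {(10, x, t), (10, x, w), (21, d, q), (21, d, t), (21, p, q), (21, p, t), (21, y, q), (21, y, t), (25, d, y), (25, p, y), (25, y, y), (6, x, t), (6, x, w)}
Selection B ≠ d: {(10, x, t), (10, x, w), (21, p, q), (21, p, t), (21, y, q), (21, y, t), (25, p, y), (25, y, y), (6, x, t), (6, x, w)}

{(10, x, t), (10, x, w), (21, p, q), (21, p, t), (21, y, q), (21, y, t), (25, p, y), (25, y, y), (6, x, t), (6, x, w)}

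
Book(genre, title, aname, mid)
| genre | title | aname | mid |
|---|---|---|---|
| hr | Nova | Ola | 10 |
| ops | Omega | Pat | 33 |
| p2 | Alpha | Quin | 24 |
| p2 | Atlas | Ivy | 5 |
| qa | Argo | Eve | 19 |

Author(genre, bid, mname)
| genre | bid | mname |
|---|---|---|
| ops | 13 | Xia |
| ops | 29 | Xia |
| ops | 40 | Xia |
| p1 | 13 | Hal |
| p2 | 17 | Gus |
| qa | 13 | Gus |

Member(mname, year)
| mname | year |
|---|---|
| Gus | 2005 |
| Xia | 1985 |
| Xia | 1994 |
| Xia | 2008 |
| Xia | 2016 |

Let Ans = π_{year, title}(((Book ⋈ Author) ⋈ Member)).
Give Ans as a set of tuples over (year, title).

{(1985, Omega), (1994, Omega), (2005, Alpha), (2005, Argo), (2005, Atlas), (2008, Omega), (2016, Omega)}

Book ⋈ Author (natural join on genre): {(ops, Omega, Pat, 33, 13, Xia), (ops, Omega, Pat, 33, 29, Xia), (ops, Omega, Pat, 33, 40, Xia), (p2, Alpha, Quin, 24, 17, Gus), (p2, Atlas, Ivy, 5, 17, Gus), (qa, Argo, Eve, 19, 13, Gus)}
(Book ⋈ Author) ⋈ Member (natural join on mname): {(ops, Omega, Pat, 33, 13, Xia, 1985), (ops, Omega, Pat, 33, 13, Xia, 1994), (ops, Omega, Pat, 33, 13, Xia, 2008), (ops, Omega, Pat, 33, 13, Xia, 2016), (ops, Omega, Pat, 33, 29, Xia, 1985), (ops, Omega, Pat, 33, 29, Xia, 1994), (ops, Omega, Pat, 33, 29, Xia, 2008), (ops, Omega, Pat, 33, 29, Xia, 2016), (ops, Omega, Pat, 33, 40, Xia, 1985), (ops, Omega, Pat, 33, 40, Xia, 1994), (ops, Omega, Pat, 33, 40, Xia, 2008), (ops, Omega, Pat, 33, 40, Xia, 2016), (p2, Alpha, Quin, 24, 17, Gus, 2005), (p2, Atlas, Ivy, 5, 17, Gus, 2005), (qa, Argo, Eve, 19, 13, Gus, 2005)}
π_{year, title} gives {(1985, Omega), (1994, Omega), (2005, Alpha), (2005, Argo), (2005, Atlas), (2008, Omega), (2016, Omega)} (8 duplicate(s) eliminated).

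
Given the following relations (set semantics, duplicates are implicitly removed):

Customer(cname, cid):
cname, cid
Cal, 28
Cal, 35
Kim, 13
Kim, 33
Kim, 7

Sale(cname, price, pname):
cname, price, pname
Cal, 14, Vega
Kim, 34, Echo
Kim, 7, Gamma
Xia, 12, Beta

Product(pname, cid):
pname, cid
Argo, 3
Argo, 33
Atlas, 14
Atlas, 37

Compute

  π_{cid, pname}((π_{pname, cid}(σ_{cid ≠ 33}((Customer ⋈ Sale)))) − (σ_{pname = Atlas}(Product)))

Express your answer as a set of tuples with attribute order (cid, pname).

{(13, Echo), (13, Gamma), (28, Vega), (35, Vega), (7, Echo), (7, Gamma)}

Customer ⋈ Sale (natural join on cname): {(Cal, 28, 14, Vega), (Cal, 35, 14, Vega), (Kim, 13, 34, Echo), (Kim, 13, 7, Gamma), (Kim, 33, 34, Echo), (Kim, 33, 7, Gamma), (Kim, 7, 34, Echo), (Kim, 7, 7, Gamma)}
σ[cid ≠ 33]: keep tuples satisfying cid ≠ 33 → {(Cal, 28, 14, Vega), (Cal, 35, 14, Vega), (Kim, 13, 34, Echo), (Kim, 13, 7, Gamma), (Kim, 7, 34, Echo), (Kim, 7, 7, Gamma)}
Projecting to pname, cid: {(Echo, 13), (Echo, 7), (Gamma, 13), (Gamma, 7), (Vega, 28), (Vega, 35)}
σ[pname = Atlas]: keep tuples satisfying pname = Atlas → {(Atlas, 14), (Atlas, 37)}
Taking the difference: {(Echo, 13), (Echo, 7), (Gamma, 13), (Gamma, 7), (Vega, 28), (Vega, 35)}
Projecting to cid, pname: {(13, Echo), (13, Gamma), (28, Vega), (35, Vega), (7, Echo), (7, Gamma)}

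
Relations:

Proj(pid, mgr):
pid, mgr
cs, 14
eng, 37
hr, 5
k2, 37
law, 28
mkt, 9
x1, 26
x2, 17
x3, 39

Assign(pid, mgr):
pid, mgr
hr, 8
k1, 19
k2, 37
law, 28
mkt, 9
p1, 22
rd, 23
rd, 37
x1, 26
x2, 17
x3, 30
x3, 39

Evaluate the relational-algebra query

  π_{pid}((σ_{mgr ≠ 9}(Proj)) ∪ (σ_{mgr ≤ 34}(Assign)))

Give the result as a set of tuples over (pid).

{cs, eng, hr, k1, k2, law, mkt, p1, rd, x1, x2, x3}

σ[mgr ≠ 9]: keep tuples satisfying mgr ≠ 9 → {(cs, 14), (eng, 37), (hr, 5), (k2, 37), (law, 28), (x1, 26), (x2, 17), (x3, 39)}
σ[mgr ≤ 34]: keep tuples satisfying mgr ≤ 34 → {(hr, 8), (k1, 19), (law, 28), (mkt, 9), (p1, 22), (rd, 23), (x1, 26), (x2, 17), (x3, 30)}
Union: {(cs, 14), (eng, 37), (hr, 5), (k2, 37), (law, 28), (x1, 26), (x2, 17), (x3, 39)} with {(hr, 8), (k1, 19), (law, 28), (mkt, 9), (p1, 22), (rd, 23), (x1, 26), (x2, 17), (x3, 30)} → {(cs, 14), (eng, 37), (hr, 5), (hr, 8), (k1, 19), (k2, 37), (law, 28), (mkt, 9), (p1, 22), (rd, 23), (x1, 26), (x2, 17), (x3, 30), (x3, 39)}
π_{pid} gives {cs, eng, hr, k1, k2, law, mkt, p1, rd, x1, x2, x3} (2 duplicate(s) eliminated).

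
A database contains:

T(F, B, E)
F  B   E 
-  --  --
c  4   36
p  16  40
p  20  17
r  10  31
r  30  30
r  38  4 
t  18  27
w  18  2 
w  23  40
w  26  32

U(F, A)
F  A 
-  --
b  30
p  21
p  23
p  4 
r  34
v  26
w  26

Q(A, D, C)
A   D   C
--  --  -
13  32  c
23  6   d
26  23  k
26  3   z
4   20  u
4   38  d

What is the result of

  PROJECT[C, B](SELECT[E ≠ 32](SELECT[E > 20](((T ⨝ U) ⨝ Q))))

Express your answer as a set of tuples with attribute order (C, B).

Joining T and U on F yields {(p, 16, 40, 21), (p, 16, 40, 23), (p, 16, 40, 4), (p, 20, 17, 21), (p, 20, 17, 23), (p, 20, 17, 4), (r, 10, 31, 34), (r, 30, 30, 34), (r, 38, 4, 34), (w, 18, 2, 26), (w, 23, 40, 26), (w, 26, 32, 26)}.
Joining (T ⨝ U) and Q on A yields {(p, 16, 40, 23, 6, d), (p, 16, 40, 4, 20, u), (p, 16, 40, 4, 38, d), (p, 20, 17, 23, 6, d), (p, 20, 17, 4, 20, u), (p, 20, 17, 4, 38, d), (w, 18, 2, 26, 23, k), (w, 18, 2, 26, 3, z), (w, 23, 40, 26, 23, k), (w, 23, 40, 26, 3, z), (w, 26, 32, 26, 23, k), (w, 26, 32, 26, 3, z)}.
Apply σ_{E > 20}; surviving tuples: {(p, 16, 40, 23, 6, d), (p, 16, 40, 4, 20, u), (p, 16, 40, 4, 38, d), (w, 23, 40, 26, 23, k), (w, 23, 40, 26, 3, z), (w, 26, 32, 26, 23, k), (w, 26, 32, 26, 3, z)}
Apply σ_{E ≠ 32}; surviving tuples: {(p, 16, 40, 23, 6, d), (p, 16, 40, 4, 20, u), (p, 16, 40, 4, 38, d), (w, 23, 40, 26, 23, k), (w, 23, 40, 26, 3, z)}
Keep only column(s) C, B (1 duplicate(s) eliminated): {(d, 16), (k, 23), (u, 16), (z, 23)}

{(d, 16), (k, 23), (u, 16), (z, 23)}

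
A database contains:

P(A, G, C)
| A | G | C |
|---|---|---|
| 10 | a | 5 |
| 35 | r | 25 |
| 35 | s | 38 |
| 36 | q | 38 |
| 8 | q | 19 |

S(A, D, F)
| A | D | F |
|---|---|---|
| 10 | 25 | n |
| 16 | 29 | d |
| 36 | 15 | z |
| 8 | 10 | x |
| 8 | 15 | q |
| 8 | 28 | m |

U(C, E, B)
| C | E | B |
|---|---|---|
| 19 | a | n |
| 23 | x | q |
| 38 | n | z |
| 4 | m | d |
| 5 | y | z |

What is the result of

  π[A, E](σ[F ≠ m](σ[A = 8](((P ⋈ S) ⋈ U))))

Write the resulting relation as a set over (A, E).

Natural join on A: {(10, a, 5, 25, n), (36, q, 38, 15, z), (8, q, 19, 10, x), (8, q, 19, 15, q), (8, q, 19, 28, m)}
Natural join on C: {(10, a, 5, 25, n, y, z), (36, q, 38, 15, z, n, z), (8, q, 19, 10, x, a, n), (8, q, 19, 15, q, a, n), (8, q, 19, 28, m, a, n)}
Selection A = 8: {(8, q, 19, 10, x, a, n), (8, q, 19, 15, q, a, n), (8, q, 19, 28, m, a, n)}
Selection F ≠ m: {(8, q, 19, 10, x, a, n), (8, q, 19, 15, q, a, n)}
π_{A, E} gives {(8, a)} (1 duplicate(s) eliminated).

{(8, a)}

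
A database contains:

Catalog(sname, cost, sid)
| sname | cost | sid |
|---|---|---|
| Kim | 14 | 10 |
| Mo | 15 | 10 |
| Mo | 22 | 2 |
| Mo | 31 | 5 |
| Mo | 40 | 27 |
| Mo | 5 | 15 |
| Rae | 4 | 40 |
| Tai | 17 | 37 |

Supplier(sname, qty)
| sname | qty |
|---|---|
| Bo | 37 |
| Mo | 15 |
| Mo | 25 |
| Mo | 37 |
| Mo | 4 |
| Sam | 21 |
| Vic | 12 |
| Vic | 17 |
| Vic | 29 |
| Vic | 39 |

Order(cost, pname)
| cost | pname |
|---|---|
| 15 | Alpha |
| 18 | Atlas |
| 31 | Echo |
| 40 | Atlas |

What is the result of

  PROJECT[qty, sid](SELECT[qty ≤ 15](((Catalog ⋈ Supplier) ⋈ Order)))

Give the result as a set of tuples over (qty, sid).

Joining Catalog and Supplier on sname yields {(Mo, 15, 10, 15), (Mo, 15, 10, 25), (Mo, 15, 10, 37), (Mo, 15, 10, 4), (Mo, 22, 2, 15), (Mo, 22, 2, 25), (Mo, 22, 2, 37), (Mo, 22, 2, 4), (Mo, 31, 5, 15), (Mo, 31, 5, 25), (Mo, 31, 5, 37), (Mo, 31, 5, 4), (Mo, 40, 27, 15), (Mo, 40, 27, 25), (Mo, 40, 27, 37), (Mo, 40, 27, 4), (Mo, 5, 15, 15), (Mo, 5, 15, 25), (Mo, 5, 15, 37), (Mo, 5, 15, 4)}.
Joining (Catalog ⋈ Supplier) and Order on cost yields {(Mo, 15, 10, 15, Alpha), (Mo, 15, 10, 25, Alpha), (Mo, 15, 10, 37, Alpha), (Mo, 15, 10, 4, Alpha), (Mo, 31, 5, 15, Echo), (Mo, 31, 5, 25, Echo), (Mo, 31, 5, 37, Echo), (Mo, 31, 5, 4, Echo), (Mo, 40, 27, 15, Atlas), (Mo, 40, 27, 25, Atlas), (Mo, 40, 27, 37, Atlas), (Mo, 40, 27, 4, Atlas)}.
Filtering on qty ≤ 15 leaves {(Mo, 15, 10, 15, Alpha), (Mo, 15, 10, 4, Alpha), (Mo, 31, 5, 15, Echo), (Mo, 31, 5, 4, Echo), (Mo, 40, 27, 15, Atlas), (Mo, 40, 27, 4, Atlas)}.
Projecting to qty, sid: {(15, 10), (15, 27), (15, 5), (4, 10), (4, 27), (4, 5)}

{(15, 10), (15, 27), (15, 5), (4, 10), (4, 27), (4, 5)}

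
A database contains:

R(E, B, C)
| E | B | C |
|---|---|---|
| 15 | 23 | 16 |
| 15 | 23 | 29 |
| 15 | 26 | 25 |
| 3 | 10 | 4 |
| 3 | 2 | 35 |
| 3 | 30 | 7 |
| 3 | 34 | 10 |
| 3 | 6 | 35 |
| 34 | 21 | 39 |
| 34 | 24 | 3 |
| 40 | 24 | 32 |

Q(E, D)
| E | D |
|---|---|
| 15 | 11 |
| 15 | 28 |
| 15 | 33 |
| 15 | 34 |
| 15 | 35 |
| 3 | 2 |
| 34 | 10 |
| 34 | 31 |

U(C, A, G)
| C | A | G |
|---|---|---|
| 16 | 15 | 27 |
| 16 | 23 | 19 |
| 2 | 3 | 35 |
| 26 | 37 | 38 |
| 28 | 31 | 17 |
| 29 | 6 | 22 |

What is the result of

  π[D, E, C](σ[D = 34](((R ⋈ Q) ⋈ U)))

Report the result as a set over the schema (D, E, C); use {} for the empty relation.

Joining R and Q on E yields {(15, 23, 16, 11), (15, 23, 16, 28), (15, 23, 16, 33), (15, 23, 16, 34), (15, 23, 16, 35), (15, 23, 29, 11), (15, 23, 29, 28), (15, 23, 29, 33), (15, 23, 29, 34), (15, 23, 29, 35), (15, 26, 25, 11), (15, 26, 25, 28), (15, 26, 25, 33), (15, 26, 25, 34), (15, 26, 25, 35), (3, 10, 4, 2), (3, 2, 35, 2), (3, 30, 7, 2), (3, 34, 10, 2), (3, 6, 35, 2), (34, 21, 39, 10), (34, 21, 39, 31), (34, 24, 3, 10), (34, 24, 3, 31)}.
Joining (R ⋈ Q) and U on C yields {(15, 23, 16, 11, 15, 27), (15, 23, 16, 11, 23, 19), (15, 23, 16, 28, 15, 27), (15, 23, 16, 28, 23, 19), (15, 23, 16, 33, 15, 27), (15, 23, 16, 33, 23, 19), (15, 23, 16, 34, 15, 27), (15, 23, 16, 34, 23, 19), (15, 23, 16, 35, 15, 27), (15, 23, 16, 35, 23, 19), (15, 23, 29, 11, 6, 22), (15, 23, 29, 28, 6, 22), (15, 23, 29, 33, 6, 22), (15, 23, 29, 34, 6, 22), (15, 23, 29, 35, 6, 22)}.
Apply σ_{D = 34}; surviving tuples: {(15, 23, 16, 34, 15, 27), (15, 23, 16, 34, 23, 19), (15, 23, 29, 34, 6, 22)}
π[D, E, C]: project onto (D, E, C) (1 duplicate(s) eliminated) → {(34, 15, 16), (34, 15, 29)}

{(34, 15, 16), (34, 15, 29)}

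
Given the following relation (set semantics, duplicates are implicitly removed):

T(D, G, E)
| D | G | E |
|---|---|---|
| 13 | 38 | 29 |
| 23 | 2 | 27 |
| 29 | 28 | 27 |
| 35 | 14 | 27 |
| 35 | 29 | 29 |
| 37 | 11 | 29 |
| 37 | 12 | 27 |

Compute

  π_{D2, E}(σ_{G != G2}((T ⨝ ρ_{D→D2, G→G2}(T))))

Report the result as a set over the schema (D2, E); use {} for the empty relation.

ρ[D→D2, G→G2]: schema becomes (D2, G2, E); tuples unchanged.
Natural join on E: {(13, 38, 29, 13, 38), (13, 38, 29, 35, 29), (13, 38, 29, 37, 11), (23, 2, 27, 23, 2), (23, 2, 27, 29, 28), (23, 2, 27, 35, 14), (23, 2, 27, 37, 12), (29, 28, 27, 23, 2), (29, 28, 27, 29, 28), (29, 28, 27, 35, 14), (29, 28, 27, 37, 12), (35, 14, 27, 23, 2), (35, 14, 27, 29, 28), (35, 14, 27, 35, 14), (35, 14, 27, 37, 12), (35, 29, 29, 13, 38), (35, 29, 29, 35, 29), (35, 29, 29, 37, 11), (37, 11, 29, 13, 38), (37, 11, 29, 35, 29), (37, 11, 29, 37, 11), (37, 12, 27, 23, 2), (37, 12, 27, 29, 28), (37, 12, 27, 35, 14), (37, 12, 27, 37, 12)}
Selection G != G2: {(13, 38, 29, 35, 29), (13, 38, 29, 37, 11), (23, 2, 27, 29, 28), (23, 2, 27, 35, 14), (23, 2, 27, 37, 12), (29, 28, 27, 23, 2), (29, 28, 27, 35, 14), (29, 28, 27, 37, 12), (35, 14, 27, 23, 2), (35, 14, 27, 29, 28), (35, 14, 27, 37, 12), (35, 29, 29, 13, 38), (35, 29, 29, 37, 11), (37, 11, 29, 13, 38), (37, 11, 29, 35, 29), (37, 12, 27, 23, 2), (37, 12, 27, 29, 28), (37, 12, 27, 35, 14)}
Keep only column(s) D2, E (11 duplicate(s) eliminated): {(13, 29), (23, 27), (29, 27), (35, 27), (35, 29), (37, 27), (37, 29)}

{(13, 29), (23, 27), (29, 27), (35, 27), (35, 29), (37, 27), (37, 29)}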